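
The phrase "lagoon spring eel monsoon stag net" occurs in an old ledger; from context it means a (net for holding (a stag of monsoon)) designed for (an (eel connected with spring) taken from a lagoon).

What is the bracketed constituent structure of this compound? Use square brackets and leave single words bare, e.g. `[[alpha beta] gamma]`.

Whole compound: head "net" (specifically "monsoon stag net"), modifier "lagoon spring eel".
Within "lagoon spring eel", the head is "eel" (specifically "spring eel") and the modifier is "lagoon".
Within "spring eel", the head is "eel" and the modifier is "spring".
Within "monsoon stag net", the head is "net" and the modifier is "monsoon stag".
Within "monsoon stag", the head is "stag" and the modifier is "monsoon".
Assembled: [[lagoon [spring eel]] [[monsoon stag] net]].

[[lagoon [spring eel]] [[monsoon stag] net]]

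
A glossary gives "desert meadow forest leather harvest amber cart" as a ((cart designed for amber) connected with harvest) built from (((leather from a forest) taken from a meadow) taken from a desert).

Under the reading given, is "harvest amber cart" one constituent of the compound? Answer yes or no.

yes

The paraphrase groups the words so that "harvest amber cart" is one unit: it corresponds to a single parenthesized sub-phrase.
The full structure is [[desert [meadow [forest leather]]] [harvest [amber cart]]], in which [harvest amber cart] is a constituent.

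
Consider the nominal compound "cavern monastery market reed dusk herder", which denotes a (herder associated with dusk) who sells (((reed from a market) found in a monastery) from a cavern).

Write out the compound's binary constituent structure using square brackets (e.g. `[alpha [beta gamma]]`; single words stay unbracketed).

[[cavern [monastery [market reed]]] [dusk herder]]

The outermost head in the paraphrase is "herder" (specifically "dusk herder"), modified by "cavern monastery market reed".
Within "cavern monastery market reed", the head is "reed" (specifically "monastery market reed") and the modifier is "cavern".
Within "monastery market reed", the head is "reed" (specifically "market reed") and the modifier is "monastery".
Within "market reed", the head is "reed" and the modifier is "market".
Within "dusk herder", the head is "herder" and the modifier is "dusk".
Assembled: [[cavern [monastery [market reed]]] [dusk herder]].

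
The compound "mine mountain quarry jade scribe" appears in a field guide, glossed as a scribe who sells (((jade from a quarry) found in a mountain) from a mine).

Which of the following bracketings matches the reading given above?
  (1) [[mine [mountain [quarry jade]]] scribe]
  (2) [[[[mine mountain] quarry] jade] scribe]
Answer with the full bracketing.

The paraphrase's head is the "scribe" part ("scribe"); its modifier is "mine mountain quarry jade".
That top-level split, carried through the inner groups, gives [[mine [mountain [quarry jade]]] scribe].

[[mine [mountain [quarry jade]]] scribe]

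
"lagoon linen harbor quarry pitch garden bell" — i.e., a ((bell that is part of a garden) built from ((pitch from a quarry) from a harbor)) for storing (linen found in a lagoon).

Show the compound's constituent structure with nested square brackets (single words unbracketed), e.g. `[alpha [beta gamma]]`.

The outermost head in the paraphrase is "bell" (specifically "harbor quarry pitch garden bell"), modified by "lagoon linen".
"lagoon linen" → head "linen", modifier "lagoon".
"harbor quarry pitch garden bell" → head "bell" (specifically "garden bell"), modifier "harbor quarry pitch".
"harbor quarry pitch" → head "pitch" (specifically "quarry pitch"), modifier "harbor".
"quarry pitch" → head "pitch", modifier "quarry".
"garden bell" → head "bell", modifier "garden".
Putting it together: [[lagoon linen] [[harbor [quarry pitch]] [garden bell]]].

[[lagoon linen] [[harbor [quarry pitch]] [garden bell]]]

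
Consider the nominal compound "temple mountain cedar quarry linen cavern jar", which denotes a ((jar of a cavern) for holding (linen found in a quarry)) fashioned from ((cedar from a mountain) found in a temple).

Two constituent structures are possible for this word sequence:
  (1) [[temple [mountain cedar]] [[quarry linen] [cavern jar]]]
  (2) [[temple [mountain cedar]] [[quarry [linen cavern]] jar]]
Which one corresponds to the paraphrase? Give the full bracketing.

The paraphrase's head is the "jar" part ("quarry linen cavern jar"); its modifier is "temple mountain cedar".
That top-level split, carried through the inner groups, gives [[temple [mountain cedar]] [[quarry linen] [cavern jar]]].

[[temple [mountain cedar]] [[quarry linen] [cavern jar]]]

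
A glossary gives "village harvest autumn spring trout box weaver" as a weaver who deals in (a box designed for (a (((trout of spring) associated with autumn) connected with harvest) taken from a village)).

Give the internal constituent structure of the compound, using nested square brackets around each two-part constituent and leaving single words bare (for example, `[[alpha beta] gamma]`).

[[[village [harvest [autumn [spring trout]]]] box] weaver]

Whole compound: head "weaver", modifier "village harvest autumn spring trout box".
"village harvest autumn spring trout box" → head "box", modifier "village harvest autumn spring trout".
"village harvest autumn spring trout" → head "trout" (specifically "harvest autumn spring trout"), modifier "village".
"harvest autumn spring trout" → head "trout" (specifically "autumn spring trout"), modifier "harvest".
"autumn spring trout" → head "trout" (specifically "spring trout"), modifier "autumn".
"spring trout" → head "trout", modifier "spring".
Putting it together: [[[village [harvest [autumn [spring trout]]]] box] weaver].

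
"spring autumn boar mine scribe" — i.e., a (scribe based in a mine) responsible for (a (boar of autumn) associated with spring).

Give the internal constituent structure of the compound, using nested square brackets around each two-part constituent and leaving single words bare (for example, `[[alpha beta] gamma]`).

[[spring [autumn boar]] [mine scribe]]

Whole compound: head "scribe" (specifically "mine scribe"), modifier "spring autumn boar".
Within "spring autumn boar", the head is "boar" (specifically "autumn boar") and the modifier is "spring".
Within "autumn boar", the head is "boar" and the modifier is "autumn".
Within "mine scribe", the head is "scribe" and the modifier is "mine".
Assembled: [[spring [autumn boar]] [mine scribe]].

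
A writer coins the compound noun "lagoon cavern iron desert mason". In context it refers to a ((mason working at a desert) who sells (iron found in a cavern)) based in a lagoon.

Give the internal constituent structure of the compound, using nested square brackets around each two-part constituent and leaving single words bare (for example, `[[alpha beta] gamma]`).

[lagoon [[cavern iron] [desert mason]]]

Overall it is a kind of mason (specifically "cavern iron desert mason"); the modifier is "lagoon".
Inside "cavern iron desert mason": head "mason" (specifically "desert mason"), modifier "cavern iron".
Inside "cavern iron": head "iron", modifier "cavern".
Inside "desert mason": head "mason", modifier "desert".
Putting it together: [lagoon [[cavern iron] [desert mason]]].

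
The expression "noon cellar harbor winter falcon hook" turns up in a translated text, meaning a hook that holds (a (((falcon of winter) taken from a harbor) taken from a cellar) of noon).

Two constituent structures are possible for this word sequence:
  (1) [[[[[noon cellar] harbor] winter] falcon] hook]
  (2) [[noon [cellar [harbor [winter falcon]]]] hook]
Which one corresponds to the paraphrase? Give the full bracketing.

[[noon [cellar [harbor [winter falcon]]]] hook]

The paraphrase's head is the "hook" part ("hook"); its modifier is "noon cellar harbor winter falcon".
That top-level split, carried through the inner groups, gives [[noon [cellar [harbor [winter falcon]]]] hook].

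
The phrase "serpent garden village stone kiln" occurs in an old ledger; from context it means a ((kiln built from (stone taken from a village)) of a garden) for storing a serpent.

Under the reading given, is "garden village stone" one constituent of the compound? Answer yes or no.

no

The top-level split is [serpent] [garden village stone kiln]; the full structure is [serpent [garden [[village stone] kiln]]].
"garden village stone" straddles a constituent boundary, so it is not a single unit.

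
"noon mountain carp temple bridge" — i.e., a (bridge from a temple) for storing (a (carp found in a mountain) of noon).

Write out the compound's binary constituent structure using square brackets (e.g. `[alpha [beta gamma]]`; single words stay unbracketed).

At the top level: head "bridge" (specifically "temple bridge"); modifier "noon mountain carp".
"noon mountain carp" → head "carp" (specifically "mountain carp"), modifier "noon".
"mountain carp" → head "carp", modifier "mountain".
"temple bridge" → head "bridge", modifier "temple".
So the structure is [[noon [mountain carp]] [temple bridge]].

[[noon [mountain carp]] [temple bridge]]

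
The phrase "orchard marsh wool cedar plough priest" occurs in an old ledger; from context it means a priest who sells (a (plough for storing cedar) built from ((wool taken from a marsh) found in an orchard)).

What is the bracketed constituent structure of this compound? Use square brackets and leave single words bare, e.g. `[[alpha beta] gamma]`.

[[[orchard [marsh wool]] [cedar plough]] priest]

Overall it is a kind of priest; the modifier is "orchard marsh wool cedar plough".
Within "orchard marsh wool cedar plough", the head is "plough" (specifically "cedar plough") and the modifier is "orchard marsh wool".
Within "orchard marsh wool", the head is "wool" (specifically "marsh wool") and the modifier is "orchard".
Within "marsh wool", the head is "wool" and the modifier is "marsh".
Within "cedar plough", the head is "plough" and the modifier is "cedar".
Putting it together: [[[orchard [marsh wool]] [cedar plough]] priest].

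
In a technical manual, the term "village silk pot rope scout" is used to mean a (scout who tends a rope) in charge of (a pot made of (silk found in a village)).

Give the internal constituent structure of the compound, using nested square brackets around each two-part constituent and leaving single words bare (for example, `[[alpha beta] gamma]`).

[[[village silk] pot] [rope scout]]

Overall it is a kind of scout (specifically "rope scout"); the modifier is "village silk pot".
Within "village silk pot", the head is "pot" and the modifier is "village silk".
Within "village silk", the head is "silk" and the modifier is "village".
Within "rope scout", the head is "scout" and the modifier is "rope".
Assembled: [[[village silk] pot] [rope scout]].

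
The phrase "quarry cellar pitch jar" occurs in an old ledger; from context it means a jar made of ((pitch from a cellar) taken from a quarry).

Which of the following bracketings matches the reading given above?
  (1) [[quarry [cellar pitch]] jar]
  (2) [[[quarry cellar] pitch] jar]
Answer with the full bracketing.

The paraphrase's head is the "jar" part ("jar"); its modifier is "quarry cellar pitch".
That top-level split, carried through the inner groups, gives [[quarry [cellar pitch]] jar].

[[quarry [cellar pitch]] jar]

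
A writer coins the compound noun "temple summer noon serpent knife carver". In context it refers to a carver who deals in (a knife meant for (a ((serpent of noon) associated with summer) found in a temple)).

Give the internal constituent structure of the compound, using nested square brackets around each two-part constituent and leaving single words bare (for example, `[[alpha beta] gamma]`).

At the top level: head "carver"; modifier "temple summer noon serpent knife".
Inside "temple summer noon serpent knife": head "knife", modifier "temple summer noon serpent".
Inside "temple summer noon serpent": head "serpent" (specifically "summer noon serpent"), modifier "temple".
Inside "summer noon serpent": head "serpent" (specifically "noon serpent"), modifier "summer".
Inside "noon serpent": head "serpent", modifier "noon".
Putting it together: [[[temple [summer [noon serpent]]] knife] carver].

[[[temple [summer [noon serpent]]] knife] carver]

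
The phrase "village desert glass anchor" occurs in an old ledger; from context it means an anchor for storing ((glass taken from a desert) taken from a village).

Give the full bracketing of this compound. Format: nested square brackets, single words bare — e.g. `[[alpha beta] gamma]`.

[[village [desert glass]] anchor]

Overall it is a kind of anchor; the modifier is "village desert glass".
Within "village desert glass", the head is "glass" (specifically "desert glass") and the modifier is "village".
Within "desert glass", the head is "glass" and the modifier is "desert".
So the structure is [[village [desert glass]] anchor].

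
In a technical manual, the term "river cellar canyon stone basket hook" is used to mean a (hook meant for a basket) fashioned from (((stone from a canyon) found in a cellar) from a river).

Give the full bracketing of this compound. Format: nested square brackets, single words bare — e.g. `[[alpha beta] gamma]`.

At the top level: head "hook" (specifically "basket hook"); modifier "river cellar canyon stone".
"river cellar canyon stone" → head "stone" (specifically "cellar canyon stone"), modifier "river".
"cellar canyon stone" → head "stone" (specifically "canyon stone"), modifier "cellar".
"canyon stone" → head "stone", modifier "canyon".
"basket hook" → head "hook", modifier "basket".
Putting it together: [[river [cellar [canyon stone]]] [basket hook]].

[[river [cellar [canyon stone]]] [basket hook]]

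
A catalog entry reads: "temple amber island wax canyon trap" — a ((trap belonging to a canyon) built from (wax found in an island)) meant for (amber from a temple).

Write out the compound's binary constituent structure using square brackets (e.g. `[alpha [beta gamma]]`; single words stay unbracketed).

[[temple amber] [[island wax] [canyon trap]]]

Overall it is a kind of trap (specifically "island wax canyon trap"); the modifier is "temple amber".
"temple amber" → head "amber", modifier "temple".
"island wax canyon trap" → head "trap" (specifically "canyon trap"), modifier "island wax".
"island wax" → head "wax", modifier "island".
"canyon trap" → head "trap", modifier "canyon".
So the structure is [[temple amber] [[island wax] [canyon trap]]].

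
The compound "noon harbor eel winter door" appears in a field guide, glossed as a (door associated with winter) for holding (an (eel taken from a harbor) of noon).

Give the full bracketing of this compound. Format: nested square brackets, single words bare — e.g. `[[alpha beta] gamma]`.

[[noon [harbor eel]] [winter door]]

At the top level: head "door" (specifically "winter door"); modifier "noon harbor eel".
Within "noon harbor eel", the head is "eel" (specifically "harbor eel") and the modifier is "noon".
Within "harbor eel", the head is "eel" and the modifier is "harbor".
Within "winter door", the head is "door" and the modifier is "winter".
So the structure is [[noon [harbor eel]] [winter door]].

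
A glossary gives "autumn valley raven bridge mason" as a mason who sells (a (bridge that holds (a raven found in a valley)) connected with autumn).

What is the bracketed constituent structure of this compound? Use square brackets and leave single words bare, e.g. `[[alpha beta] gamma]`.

At the top level: head "mason"; modifier "autumn valley raven bridge".
Within "autumn valley raven bridge", the head is "bridge" (specifically "valley raven bridge") and the modifier is "autumn".
Within "valley raven bridge", the head is "bridge" and the modifier is "valley raven".
Within "valley raven", the head is "raven" and the modifier is "valley".
So the structure is [[autumn [[valley raven] bridge]] mason].

[[autumn [[valley raven] bridge]] mason]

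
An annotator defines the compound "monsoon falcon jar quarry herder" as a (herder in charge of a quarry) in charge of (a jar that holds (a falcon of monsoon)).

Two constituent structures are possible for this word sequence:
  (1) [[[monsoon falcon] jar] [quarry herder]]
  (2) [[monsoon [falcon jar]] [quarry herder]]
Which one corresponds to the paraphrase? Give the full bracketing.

The paraphrase's head is the "herder" part ("quarry herder"); its modifier is "monsoon falcon jar".
That top-level split, carried through the inner groups, gives [[[monsoon falcon] jar] [quarry herder]].

[[[monsoon falcon] jar] [quarry herder]]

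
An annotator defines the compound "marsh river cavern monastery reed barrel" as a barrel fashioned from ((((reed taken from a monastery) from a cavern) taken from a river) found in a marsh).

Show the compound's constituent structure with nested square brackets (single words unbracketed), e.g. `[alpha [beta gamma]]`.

[[marsh [river [cavern [monastery reed]]]] barrel]

Overall it is a kind of barrel; the modifier is "marsh river cavern monastery reed".
Inside "marsh river cavern monastery reed": head "reed" (specifically "river cavern monastery reed"), modifier "marsh".
Inside "river cavern monastery reed": head "reed" (specifically "cavern monastery reed"), modifier "river".
Inside "cavern monastery reed": head "reed" (specifically "monastery reed"), modifier "cavern".
Inside "monastery reed": head "reed", modifier "monastery".
Putting it together: [[marsh [river [cavern [monastery reed]]]] barrel].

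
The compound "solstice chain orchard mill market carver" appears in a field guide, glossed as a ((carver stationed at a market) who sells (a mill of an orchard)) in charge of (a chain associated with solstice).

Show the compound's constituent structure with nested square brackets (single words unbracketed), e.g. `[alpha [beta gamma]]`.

Overall it is a kind of carver (specifically "orchard mill market carver"); the modifier is "solstice chain".
Inside "solstice chain": head "chain", modifier "solstice".
Inside "orchard mill market carver": head "carver" (specifically "market carver"), modifier "orchard mill".
Inside "orchard mill": head "mill", modifier "orchard".
Inside "market carver": head "carver", modifier "market".
Putting it together: [[solstice chain] [[orchard mill] [market carver]]].

[[solstice chain] [[orchard mill] [market carver]]]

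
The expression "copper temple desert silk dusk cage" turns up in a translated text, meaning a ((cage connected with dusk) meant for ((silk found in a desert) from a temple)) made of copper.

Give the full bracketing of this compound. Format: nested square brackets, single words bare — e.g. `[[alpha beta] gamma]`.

[copper [[temple [desert silk]] [dusk cage]]]

The outermost head in the paraphrase is "cage" (specifically "temple desert silk dusk cage"), modified by "copper".
Inside "temple desert silk dusk cage": head "cage" (specifically "dusk cage"), modifier "temple desert silk".
Inside "temple desert silk": head "silk" (specifically "desert silk"), modifier "temple".
Inside "desert silk": head "silk", modifier "desert".
Inside "dusk cage": head "cage", modifier "dusk".
Putting it together: [copper [[temple [desert silk]] [dusk cage]]].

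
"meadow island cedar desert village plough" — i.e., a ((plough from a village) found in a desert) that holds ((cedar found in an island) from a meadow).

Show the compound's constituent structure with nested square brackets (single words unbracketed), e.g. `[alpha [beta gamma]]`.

[[meadow [island cedar]] [desert [village plough]]]

Overall it is a kind of plough (specifically "desert village plough"); the modifier is "meadow island cedar".
Inside "meadow island cedar": head "cedar" (specifically "island cedar"), modifier "meadow".
Inside "island cedar": head "cedar", modifier "island".
Inside "desert village plough": head "plough" (specifically "village plough"), modifier "desert".
Inside "village plough": head "plough", modifier "village".
Assembled: [[meadow [island cedar]] [desert [village plough]]].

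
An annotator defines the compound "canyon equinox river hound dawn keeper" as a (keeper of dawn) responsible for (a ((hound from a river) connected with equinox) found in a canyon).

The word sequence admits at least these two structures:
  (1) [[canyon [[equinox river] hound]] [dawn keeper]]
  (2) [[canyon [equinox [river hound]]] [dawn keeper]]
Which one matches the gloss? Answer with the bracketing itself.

[[canyon [equinox [river hound]]] [dawn keeper]]

The paraphrase's head is the "keeper" part ("dawn keeper"); its modifier is "canyon equinox river hound".
That top-level split, carried through the inner groups, gives [[canyon [equinox [river hound]]] [dawn keeper]].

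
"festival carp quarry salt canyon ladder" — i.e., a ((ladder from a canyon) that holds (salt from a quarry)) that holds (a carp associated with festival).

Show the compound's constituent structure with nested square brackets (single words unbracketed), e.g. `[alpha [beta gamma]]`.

[[festival carp] [[quarry salt] [canyon ladder]]]

Overall it is a kind of ladder (specifically "quarry salt canyon ladder"); the modifier is "festival carp".
Inside "festival carp": head "carp", modifier "festival".
Inside "quarry salt canyon ladder": head "ladder" (specifically "canyon ladder"), modifier "quarry salt".
Inside "quarry salt": head "salt", modifier "quarry".
Inside "canyon ladder": head "ladder", modifier "canyon".
Assembled: [[festival carp] [[quarry salt] [canyon ladder]]].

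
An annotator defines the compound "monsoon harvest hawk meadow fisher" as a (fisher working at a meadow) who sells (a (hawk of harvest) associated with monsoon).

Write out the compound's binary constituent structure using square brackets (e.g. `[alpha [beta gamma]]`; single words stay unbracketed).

[[monsoon [harvest hawk]] [meadow fisher]]

The outermost head in the paraphrase is "fisher" (specifically "meadow fisher"), modified by "monsoon harvest hawk".
Within "monsoon harvest hawk", the head is "hawk" (specifically "harvest hawk") and the modifier is "monsoon".
Within "harvest hawk", the head is "hawk" and the modifier is "harvest".
Within "meadow fisher", the head is "fisher" and the modifier is "meadow".
Putting it together: [[monsoon [harvest hawk]] [meadow fisher]].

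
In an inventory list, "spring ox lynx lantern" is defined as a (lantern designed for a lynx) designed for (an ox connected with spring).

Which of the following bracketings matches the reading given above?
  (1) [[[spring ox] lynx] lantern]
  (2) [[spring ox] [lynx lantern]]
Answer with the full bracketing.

[[spring ox] [lynx lantern]]

The paraphrase's head is the "lantern" part ("lynx lantern"); its modifier is "spring ox".
That top-level split, carried through the inner groups, gives [[spring ox] [lynx lantern]].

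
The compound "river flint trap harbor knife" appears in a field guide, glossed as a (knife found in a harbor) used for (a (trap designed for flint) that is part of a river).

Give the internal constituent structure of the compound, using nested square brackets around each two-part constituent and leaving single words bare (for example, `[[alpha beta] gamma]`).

Overall it is a kind of knife (specifically "harbor knife"); the modifier is "river flint trap".
"river flint trap" → head "trap" (specifically "flint trap"), modifier "river".
"flint trap" → head "trap", modifier "flint".
"harbor knife" → head "knife", modifier "harbor".
Assembled: [[river [flint trap]] [harbor knife]].

[[river [flint trap]] [harbor knife]]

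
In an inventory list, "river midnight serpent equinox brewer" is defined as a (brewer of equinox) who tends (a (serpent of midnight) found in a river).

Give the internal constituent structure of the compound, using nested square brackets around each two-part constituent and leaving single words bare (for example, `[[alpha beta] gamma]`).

[[river [midnight serpent]] [equinox brewer]]

Overall it is a kind of brewer (specifically "equinox brewer"); the modifier is "river midnight serpent".
Inside "river midnight serpent": head "serpent" (specifically "midnight serpent"), modifier "river".
Inside "midnight serpent": head "serpent", modifier "midnight".
Inside "equinox brewer": head "brewer", modifier "equinox".
So the structure is [[river [midnight serpent]] [equinox brewer]].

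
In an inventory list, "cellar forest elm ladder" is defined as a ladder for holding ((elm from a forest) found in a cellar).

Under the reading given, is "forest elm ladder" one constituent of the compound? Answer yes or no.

The top-level split is [cellar forest elm] [ladder]; the full structure is [[cellar [forest elm]] ladder].
"forest elm ladder" straddles a constituent boundary, so it is not a single unit.

no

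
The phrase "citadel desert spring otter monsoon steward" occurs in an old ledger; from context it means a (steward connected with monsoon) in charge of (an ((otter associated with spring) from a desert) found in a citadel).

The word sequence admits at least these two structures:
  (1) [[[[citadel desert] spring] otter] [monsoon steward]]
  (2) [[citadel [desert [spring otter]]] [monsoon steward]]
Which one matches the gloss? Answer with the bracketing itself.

The paraphrase's head is the "steward" part ("monsoon steward"); its modifier is "citadel desert spring otter".
That top-level split, carried through the inner groups, gives [[citadel [desert [spring otter]]] [monsoon steward]].

[[citadel [desert [spring otter]]] [monsoon steward]]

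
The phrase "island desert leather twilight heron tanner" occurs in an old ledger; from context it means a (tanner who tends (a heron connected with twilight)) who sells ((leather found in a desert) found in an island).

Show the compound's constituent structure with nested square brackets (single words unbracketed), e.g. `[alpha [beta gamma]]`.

At the top level: head "tanner" (specifically "twilight heron tanner"); modifier "island desert leather".
Inside "island desert leather": head "leather" (specifically "desert leather"), modifier "island".
Inside "desert leather": head "leather", modifier "desert".
Inside "twilight heron tanner": head "tanner", modifier "twilight heron".
Inside "twilight heron": head "heron", modifier "twilight".
So the structure is [[island [desert leather]] [[twilight heron] tanner]].

[[island [desert leather]] [[twilight heron] tanner]]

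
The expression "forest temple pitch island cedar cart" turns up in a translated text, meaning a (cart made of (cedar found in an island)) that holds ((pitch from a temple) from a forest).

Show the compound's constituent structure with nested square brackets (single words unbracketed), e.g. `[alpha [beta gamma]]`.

The outermost head in the paraphrase is "cart" (specifically "island cedar cart"), modified by "forest temple pitch".
"forest temple pitch" → head "pitch" (specifically "temple pitch"), modifier "forest".
"temple pitch" → head "pitch", modifier "temple".
"island cedar cart" → head "cart", modifier "island cedar".
"island cedar" → head "cedar", modifier "island".
Assembled: [[forest [temple pitch]] [[island cedar] cart]].

[[forest [temple pitch]] [[island cedar] cart]]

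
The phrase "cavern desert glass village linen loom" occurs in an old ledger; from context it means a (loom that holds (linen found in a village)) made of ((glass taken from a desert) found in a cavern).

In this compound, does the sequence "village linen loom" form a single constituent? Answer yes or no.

The paraphrase groups the words so that "village linen loom" is one unit: it corresponds to a single parenthesized sub-phrase.
The full structure is [[cavern [desert glass]] [[village linen] loom]], in which [village linen loom] is a constituent.

yes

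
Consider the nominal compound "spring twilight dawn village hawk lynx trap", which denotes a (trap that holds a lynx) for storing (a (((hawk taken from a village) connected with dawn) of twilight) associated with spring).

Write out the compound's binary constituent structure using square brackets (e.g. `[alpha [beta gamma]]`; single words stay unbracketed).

[[spring [twilight [dawn [village hawk]]]] [lynx trap]]

Overall it is a kind of trap (specifically "lynx trap"); the modifier is "spring twilight dawn village hawk".
Inside "spring twilight dawn village hawk": head "hawk" (specifically "twilight dawn village hawk"), modifier "spring".
Inside "twilight dawn village hawk": head "hawk" (specifically "dawn village hawk"), modifier "twilight".
Inside "dawn village hawk": head "hawk" (specifically "village hawk"), modifier "dawn".
Inside "village hawk": head "hawk", modifier "village".
Inside "lynx trap": head "trap", modifier "lynx".
Assembled: [[spring [twilight [dawn [village hawk]]]] [lynx trap]].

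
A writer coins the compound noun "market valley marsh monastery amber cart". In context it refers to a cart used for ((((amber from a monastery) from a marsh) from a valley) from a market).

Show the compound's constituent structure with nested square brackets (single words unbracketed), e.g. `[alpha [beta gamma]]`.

[[market [valley [marsh [monastery amber]]]] cart]

The outermost head in the paraphrase is "cart", modified by "market valley marsh monastery amber".
"market valley marsh monastery amber" → head "amber" (specifically "valley marsh monastery amber"), modifier "market".
"valley marsh monastery amber" → head "amber" (specifically "marsh monastery amber"), modifier "valley".
"marsh monastery amber" → head "amber" (specifically "monastery amber"), modifier "marsh".
"monastery amber" → head "amber", modifier "monastery".
Assembled: [[market [valley [marsh [monastery amber]]]] cart].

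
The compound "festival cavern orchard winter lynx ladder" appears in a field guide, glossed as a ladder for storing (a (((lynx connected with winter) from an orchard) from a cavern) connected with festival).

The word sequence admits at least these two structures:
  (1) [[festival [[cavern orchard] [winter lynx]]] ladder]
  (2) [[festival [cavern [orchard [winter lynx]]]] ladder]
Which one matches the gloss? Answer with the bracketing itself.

[[festival [cavern [orchard [winter lynx]]]] ladder]

The paraphrase's head is the "ladder" part ("ladder"); its modifier is "festival cavern orchard winter lynx".
That top-level split, carried through the inner groups, gives [[festival [cavern [orchard [winter lynx]]]] ladder].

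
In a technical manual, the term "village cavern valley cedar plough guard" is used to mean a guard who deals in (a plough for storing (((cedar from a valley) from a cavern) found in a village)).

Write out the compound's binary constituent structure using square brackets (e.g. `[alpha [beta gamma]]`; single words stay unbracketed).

[[[village [cavern [valley cedar]]] plough] guard]

Overall it is a kind of guard; the modifier is "village cavern valley cedar plough".
Within "village cavern valley cedar plough", the head is "plough" and the modifier is "village cavern valley cedar".
Within "village cavern valley cedar", the head is "cedar" (specifically "cavern valley cedar") and the modifier is "village".
Within "cavern valley cedar", the head is "cedar" (specifically "valley cedar") and the modifier is "cavern".
Within "valley cedar", the head is "cedar" and the modifier is "valley".
So the structure is [[[village [cavern [valley cedar]]] plough] guard].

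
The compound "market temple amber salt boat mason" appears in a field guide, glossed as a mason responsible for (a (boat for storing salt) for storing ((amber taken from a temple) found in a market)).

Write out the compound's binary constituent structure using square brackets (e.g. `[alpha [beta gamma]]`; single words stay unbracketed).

Overall it is a kind of mason; the modifier is "market temple amber salt boat".
Within "market temple amber salt boat", the head is "boat" (specifically "salt boat") and the modifier is "market temple amber".
Within "market temple amber", the head is "amber" (specifically "temple amber") and the modifier is "market".
Within "temple amber", the head is "amber" and the modifier is "temple".
Within "salt boat", the head is "boat" and the modifier is "salt".
Assembled: [[[market [temple amber]] [salt boat]] mason].

[[[market [temple amber]] [salt boat]] mason]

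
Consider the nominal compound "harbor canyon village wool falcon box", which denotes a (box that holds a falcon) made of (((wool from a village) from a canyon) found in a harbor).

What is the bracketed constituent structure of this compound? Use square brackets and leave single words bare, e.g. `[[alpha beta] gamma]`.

Overall it is a kind of box (specifically "falcon box"); the modifier is "harbor canyon village wool".
Inside "harbor canyon village wool": head "wool" (specifically "canyon village wool"), modifier "harbor".
Inside "canyon village wool": head "wool" (specifically "village wool"), modifier "canyon".
Inside "village wool": head "wool", modifier "village".
Inside "falcon box": head "box", modifier "falcon".
So the structure is [[harbor [canyon [village wool]]] [falcon box]].

[[harbor [canyon [village wool]]] [falcon box]]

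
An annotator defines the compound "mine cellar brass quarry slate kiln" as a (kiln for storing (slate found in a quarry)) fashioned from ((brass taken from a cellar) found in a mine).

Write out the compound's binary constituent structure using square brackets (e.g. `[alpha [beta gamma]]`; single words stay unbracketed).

[[mine [cellar brass]] [[quarry slate] kiln]]

The outermost head in the paraphrase is "kiln" (specifically "quarry slate kiln"), modified by "mine cellar brass".
Inside "mine cellar brass": head "brass" (specifically "cellar brass"), modifier "mine".
Inside "cellar brass": head "brass", modifier "cellar".
Inside "quarry slate kiln": head "kiln", modifier "quarry slate".
Inside "quarry slate": head "slate", modifier "quarry".
Assembled: [[mine [cellar brass]] [[quarry slate] kiln]].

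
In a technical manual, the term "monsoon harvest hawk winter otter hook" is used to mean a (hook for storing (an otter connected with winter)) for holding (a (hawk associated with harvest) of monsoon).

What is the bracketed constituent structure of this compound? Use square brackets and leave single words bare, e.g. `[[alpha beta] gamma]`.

Whole compound: head "hook" (specifically "winter otter hook"), modifier "monsoon harvest hawk".
Within "monsoon harvest hawk", the head is "hawk" (specifically "harvest hawk") and the modifier is "monsoon".
Within "harvest hawk", the head is "hawk" and the modifier is "harvest".
Within "winter otter hook", the head is "hook" and the modifier is "winter otter".
Within "winter otter", the head is "otter" and the modifier is "winter".
Putting it together: [[monsoon [harvest hawk]] [[winter otter] hook]].

[[monsoon [harvest hawk]] [[winter otter] hook]]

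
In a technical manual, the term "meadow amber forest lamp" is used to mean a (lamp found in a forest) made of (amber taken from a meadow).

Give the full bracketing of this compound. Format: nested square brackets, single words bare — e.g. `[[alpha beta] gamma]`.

At the top level: head "lamp" (specifically "forest lamp"); modifier "meadow amber".
"meadow amber" → head "amber", modifier "meadow".
"forest lamp" → head "lamp", modifier "forest".
So the structure is [[meadow amber] [forest lamp]].

[[meadow amber] [forest lamp]]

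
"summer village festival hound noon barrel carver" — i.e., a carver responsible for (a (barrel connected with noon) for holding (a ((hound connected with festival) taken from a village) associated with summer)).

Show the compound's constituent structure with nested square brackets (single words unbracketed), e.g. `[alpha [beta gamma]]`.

At the top level: head "carver"; modifier "summer village festival hound noon barrel".
"summer village festival hound noon barrel" → head "barrel" (specifically "noon barrel"), modifier "summer village festival hound".
"summer village festival hound" → head "hound" (specifically "village festival hound"), modifier "summer".
"village festival hound" → head "hound" (specifically "festival hound"), modifier "village".
"festival hound" → head "hound", modifier "festival".
"noon barrel" → head "barrel", modifier "noon".
Putting it together: [[[summer [village [festival hound]]] [noon barrel]] carver].

[[[summer [village [festival hound]]] [noon barrel]] carver]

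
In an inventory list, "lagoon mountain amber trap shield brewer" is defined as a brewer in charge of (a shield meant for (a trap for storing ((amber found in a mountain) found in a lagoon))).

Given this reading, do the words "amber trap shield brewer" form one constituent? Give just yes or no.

no

The top-level split is [lagoon mountain amber trap shield] [brewer]; the full structure is [[[[lagoon [mountain amber]] trap] shield] brewer].
"amber trap shield brewer" straddles a constituent boundary, so it is not a single unit.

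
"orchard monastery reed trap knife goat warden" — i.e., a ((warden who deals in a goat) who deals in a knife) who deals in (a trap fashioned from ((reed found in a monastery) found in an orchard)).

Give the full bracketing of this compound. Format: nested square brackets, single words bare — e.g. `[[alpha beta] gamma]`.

Whole compound: head "warden" (specifically "knife goat warden"), modifier "orchard monastery reed trap".
Within "orchard monastery reed trap", the head is "trap" and the modifier is "orchard monastery reed".
Within "orchard monastery reed", the head is "reed" (specifically "monastery reed") and the modifier is "orchard".
Within "monastery reed", the head is "reed" and the modifier is "monastery".
Within "knife goat warden", the head is "warden" (specifically "goat warden") and the modifier is "knife".
Within "goat warden", the head is "warden" and the modifier is "goat".
Putting it together: [[[orchard [monastery reed]] trap] [knife [goat warden]]].

[[[orchard [monastery reed]] trap] [knife [goat warden]]]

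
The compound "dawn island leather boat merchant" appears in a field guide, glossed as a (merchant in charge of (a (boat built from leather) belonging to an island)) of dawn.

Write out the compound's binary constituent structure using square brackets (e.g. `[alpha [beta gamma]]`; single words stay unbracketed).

[dawn [[island [leather boat]] merchant]]

The outermost head in the paraphrase is "merchant" (specifically "island leather boat merchant"), modified by "dawn".
Inside "island leather boat merchant": head "merchant", modifier "island leather boat".
Inside "island leather boat": head "boat" (specifically "leather boat"), modifier "island".
Inside "leather boat": head "boat", modifier "leather".
So the structure is [dawn [[island [leather boat]] merchant]].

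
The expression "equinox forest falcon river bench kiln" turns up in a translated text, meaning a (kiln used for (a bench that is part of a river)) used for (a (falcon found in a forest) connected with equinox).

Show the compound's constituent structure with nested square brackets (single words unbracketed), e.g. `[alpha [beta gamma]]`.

Whole compound: head "kiln" (specifically "river bench kiln"), modifier "equinox forest falcon".
Inside "equinox forest falcon": head "falcon" (specifically "forest falcon"), modifier "equinox".
Inside "forest falcon": head "falcon", modifier "forest".
Inside "river bench kiln": head "kiln", modifier "river bench".
Inside "river bench": head "bench", modifier "river".
Putting it together: [[equinox [forest falcon]] [[river bench] kiln]].

[[equinox [forest falcon]] [[river bench] kiln]]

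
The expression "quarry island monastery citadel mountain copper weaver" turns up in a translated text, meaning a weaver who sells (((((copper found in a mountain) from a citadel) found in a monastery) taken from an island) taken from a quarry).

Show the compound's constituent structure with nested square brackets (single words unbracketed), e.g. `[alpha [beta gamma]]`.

Whole compound: head "weaver", modifier "quarry island monastery citadel mountain copper".
Within "quarry island monastery citadel mountain copper", the head is "copper" (specifically "island monastery citadel mountain copper") and the modifier is "quarry".
Within "island monastery citadel mountain copper", the head is "copper" (specifically "monastery citadel mountain copper") and the modifier is "island".
Within "monastery citadel mountain copper", the head is "copper" (specifically "citadel mountain copper") and the modifier is "monastery".
Within "citadel mountain copper", the head is "copper" (specifically "mountain copper") and the modifier is "citadel".
Within "mountain copper", the head is "copper" and the modifier is "mountain".
Assembled: [[quarry [island [monastery [citadel [mountain copper]]]]] weaver].

[[quarry [island [monastery [citadel [mountain copper]]]]] weaver]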